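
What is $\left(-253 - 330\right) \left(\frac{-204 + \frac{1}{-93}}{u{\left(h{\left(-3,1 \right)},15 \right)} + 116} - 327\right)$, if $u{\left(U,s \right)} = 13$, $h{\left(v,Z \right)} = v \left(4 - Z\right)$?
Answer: $\frac{2298181336}{11997} \approx 1.9156 \cdot 10^{5}$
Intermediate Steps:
$\left(-253 - 330\right) \left(\frac{-204 + \frac{1}{-93}}{u{\left(h{\left(-3,1 \right)},15 \right)} + 116} - 327\right) = \left(-253 - 330\right) \left(\frac{-204 + \frac{1}{-93}}{13 + 116} - 327\right) = - 583 \left(\frac{-204 - \frac{1}{93}}{129} - 327\right) = - 583 \left(\left(- \frac{18973}{93}\right) \frac{1}{129} - 327\right) = - 583 \left(- \frac{18973}{11997} - 327\right) = \left(-583\right) \left(- \frac{3941992}{11997}\right) = \frac{2298181336}{11997}$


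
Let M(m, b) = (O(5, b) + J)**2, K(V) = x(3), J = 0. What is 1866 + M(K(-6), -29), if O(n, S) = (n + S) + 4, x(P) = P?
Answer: 2266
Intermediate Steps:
O(n, S) = 4 + S + n (O(n, S) = (S + n) + 4 = 4 + S + n)
K(V) = 3
M(m, b) = (9 + b)**2 (M(m, b) = ((4 + b + 5) + 0)**2 = ((9 + b) + 0)**2 = (9 + b)**2)
1866 + M(K(-6), -29) = 1866 + (9 - 29)**2 = 1866 + (-20)**2 = 1866 + 400 = 2266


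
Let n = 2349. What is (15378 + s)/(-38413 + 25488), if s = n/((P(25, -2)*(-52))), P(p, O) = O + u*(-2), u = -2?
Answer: -1596963/1344200 ≈ -1.1880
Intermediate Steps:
P(p, O) = 4 + O (P(p, O) = O - 2*(-2) = O + 4 = 4 + O)
s = -2349/104 (s = 2349/(((4 - 2)*(-52))) = 2349/((2*(-52))) = 2349/(-104) = 2349*(-1/104) = -2349/104 ≈ -22.587)
(15378 + s)/(-38413 + 25488) = (15378 - 2349/104)/(-38413 + 25488) = (1596963/104)/(-12925) = (1596963/104)*(-1/12925) = -1596963/1344200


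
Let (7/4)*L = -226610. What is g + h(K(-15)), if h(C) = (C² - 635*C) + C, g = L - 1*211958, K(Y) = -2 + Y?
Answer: -2312677/7 ≈ -3.3038e+5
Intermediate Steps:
L = -906440/7 (L = (4/7)*(-226610) = -906440/7 ≈ -1.2949e+5)
g = -2390146/7 (g = -906440/7 - 1*211958 = -906440/7 - 211958 = -2390146/7 ≈ -3.4145e+5)
h(C) = C² - 634*C
g + h(K(-15)) = -2390146/7 + (-2 - 15)*(-634 + (-2 - 15)) = -2390146/7 - 17*(-634 - 17) = -2390146/7 - 17*(-651) = -2390146/7 + 11067 = -2312677/7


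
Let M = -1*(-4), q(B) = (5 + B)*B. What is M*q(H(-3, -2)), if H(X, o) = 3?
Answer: 96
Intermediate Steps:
q(B) = B*(5 + B)
M = 4
M*q(H(-3, -2)) = 4*(3*(5 + 3)) = 4*(3*8) = 4*24 = 96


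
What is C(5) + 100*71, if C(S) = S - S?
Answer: 7100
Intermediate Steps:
C(S) = 0
C(5) + 100*71 = 0 + 100*71 = 0 + 7100 = 7100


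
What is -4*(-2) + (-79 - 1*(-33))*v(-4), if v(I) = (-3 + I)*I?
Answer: -1280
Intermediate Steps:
v(I) = I*(-3 + I)
-4*(-2) + (-79 - 1*(-33))*v(-4) = -4*(-2) + (-79 - 1*(-33))*(-4*(-3 - 4)) = 8 + (-79 + 33)*(-4*(-7)) = 8 - 46*28 = 8 - 1288 = -1280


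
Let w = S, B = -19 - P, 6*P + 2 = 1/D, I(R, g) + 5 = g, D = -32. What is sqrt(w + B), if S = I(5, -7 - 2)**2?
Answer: sqrt(102147)/24 ≈ 13.317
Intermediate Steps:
I(R, g) = -5 + g
P = -65/192 (P = -1/3 + (1/6)/(-32) = -1/3 + (1/6)*(-1/32) = -1/3 - 1/192 = -65/192 ≈ -0.33854)
S = 196 (S = (-5 + (-7 - 2))**2 = (-5 - 9)**2 = (-14)**2 = 196)
B = -3583/192 (B = -19 - 1*(-65/192) = -19 + 65/192 = -3583/192 ≈ -18.661)
w = 196
sqrt(w + B) = sqrt(196 - 3583/192) = sqrt(34049/192) = sqrt(102147)/24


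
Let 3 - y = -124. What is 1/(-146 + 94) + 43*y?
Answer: 283971/52 ≈ 5461.0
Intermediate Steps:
y = 127 (y = 3 - 1*(-124) = 3 + 124 = 127)
1/(-146 + 94) + 43*y = 1/(-146 + 94) + 43*127 = 1/(-52) + 5461 = -1/52 + 5461 = 283971/52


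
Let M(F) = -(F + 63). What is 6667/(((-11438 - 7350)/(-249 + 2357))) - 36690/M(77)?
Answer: -4565119/9394 ≈ -485.96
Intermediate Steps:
M(F) = -63 - F (M(F) = -(63 + F) = -63 - F)
6667/(((-11438 - 7350)/(-249 + 2357))) - 36690/M(77) = 6667/(((-11438 - 7350)/(-249 + 2357))) - 36690/(-63 - 1*77) = 6667/((-18788/2108)) - 36690/(-63 - 77) = 6667/((-18788*1/2108)) - 36690/(-140) = 6667/(-4697/527) - 36690*(-1/140) = 6667*(-527/4697) + 3669/14 = -3513509/4697 + 3669/14 = -4565119/9394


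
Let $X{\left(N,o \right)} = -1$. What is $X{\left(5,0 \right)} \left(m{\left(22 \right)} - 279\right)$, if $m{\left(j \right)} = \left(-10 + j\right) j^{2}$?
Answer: $-5529$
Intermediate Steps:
$m{\left(j \right)} = j^{2} \left(-10 + j\right)$
$X{\left(5,0 \right)} \left(m{\left(22 \right)} - 279\right) = - (22^{2} \left(-10 + 22\right) - 279) = - (484 \cdot 12 - 279) = - (5808 - 279) = \left(-1\right) 5529 = -5529$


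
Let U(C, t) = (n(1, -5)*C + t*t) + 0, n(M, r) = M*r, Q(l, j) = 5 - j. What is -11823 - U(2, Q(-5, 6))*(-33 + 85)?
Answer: -11355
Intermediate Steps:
U(C, t) = t**2 - 5*C (U(C, t) = ((1*(-5))*C + t*t) + 0 = (-5*C + t**2) + 0 = (t**2 - 5*C) + 0 = t**2 - 5*C)
-11823 - U(2, Q(-5, 6))*(-33 + 85) = -11823 - ((5 - 1*6)**2 - 5*2)*(-33 + 85) = -11823 - ((5 - 6)**2 - 10)*52 = -11823 - ((-1)**2 - 10)*52 = -11823 - (1 - 10)*52 = -11823 - (-9)*52 = -11823 - 1*(-468) = -11823 + 468 = -11355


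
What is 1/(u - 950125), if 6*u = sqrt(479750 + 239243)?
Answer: -3109500/2954413622137 - 6*sqrt(718993)/32498549843507 ≈ -1.0526e-6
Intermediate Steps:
u = sqrt(718993)/6 (u = sqrt(479750 + 239243)/6 = sqrt(718993)/6 ≈ 141.32)
1/(u - 950125) = 1/(sqrt(718993)/6 - 950125) = 1/(-950125 + sqrt(718993)/6)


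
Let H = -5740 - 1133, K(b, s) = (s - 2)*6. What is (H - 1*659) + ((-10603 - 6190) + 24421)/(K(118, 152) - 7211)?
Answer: -47542080/6311 ≈ -7533.2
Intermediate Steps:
K(b, s) = -12 + 6*s (K(b, s) = (-2 + s)*6 = -12 + 6*s)
H = -6873
(H - 1*659) + ((-10603 - 6190) + 24421)/(K(118, 152) - 7211) = (-6873 - 1*659) + ((-10603 - 6190) + 24421)/((-12 + 6*152) - 7211) = (-6873 - 659) + (-16793 + 24421)/((-12 + 912) - 7211) = -7532 + 7628/(900 - 7211) = -7532 + 7628/(-6311) = -7532 + 7628*(-1/6311) = -7532 - 7628/6311 = -47542080/6311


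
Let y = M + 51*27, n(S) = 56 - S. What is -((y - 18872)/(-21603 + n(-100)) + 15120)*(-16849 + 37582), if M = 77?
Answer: -747070018946/2383 ≈ -3.1350e+8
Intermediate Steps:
y = 1454 (y = 77 + 51*27 = 77 + 1377 = 1454)
-((y - 18872)/(-21603 + n(-100)) + 15120)*(-16849 + 37582) = -((1454 - 18872)/(-21603 + (56 - 1*(-100))) + 15120)*(-16849 + 37582) = -(-17418/(-21603 + (56 + 100)) + 15120)*20733 = -(-17418/(-21603 + 156) + 15120)*20733 = -(-17418/(-21447) + 15120)*20733 = -(-17418*(-1/21447) + 15120)*20733 = -(5806/7149 + 15120)*20733 = -108098686*20733/7149 = -1*747070018946/2383 = -747070018946/2383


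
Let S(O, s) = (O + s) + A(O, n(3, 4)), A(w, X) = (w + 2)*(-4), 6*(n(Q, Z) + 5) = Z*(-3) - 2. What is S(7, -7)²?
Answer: 1296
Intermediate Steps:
n(Q, Z) = -16/3 - Z/2 (n(Q, Z) = -5 + (Z*(-3) - 2)/6 = -5 + (-3*Z - 2)/6 = -5 + (-2 - 3*Z)/6 = -5 + (-⅓ - Z/2) = -16/3 - Z/2)
A(w, X) = -8 - 4*w (A(w, X) = (2 + w)*(-4) = -8 - 4*w)
S(O, s) = -8 + s - 3*O (S(O, s) = (O + s) + (-8 - 4*O) = -8 + s - 3*O)
S(7, -7)² = (-8 - 7 - 3*7)² = (-8 - 7 - 21)² = (-36)² = 1296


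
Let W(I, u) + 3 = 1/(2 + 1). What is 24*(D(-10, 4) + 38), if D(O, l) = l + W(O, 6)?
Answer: 944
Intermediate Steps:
W(I, u) = -8/3 (W(I, u) = -3 + 1/(2 + 1) = -3 + 1/3 = -3 + ⅓ = -8/3)
D(O, l) = -8/3 + l (D(O, l) = l - 8/3 = -8/3 + l)
24*(D(-10, 4) + 38) = 24*((-8/3 + 4) + 38) = 24*(4/3 + 38) = 24*(118/3) = 944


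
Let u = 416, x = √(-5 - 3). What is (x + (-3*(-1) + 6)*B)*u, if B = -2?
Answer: -7488 + 832*I*√2 ≈ -7488.0 + 1176.6*I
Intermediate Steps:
x = 2*I*√2 (x = √(-8) = 2*I*√2 ≈ 2.8284*I)
(x + (-3*(-1) + 6)*B)*u = (2*I*√2 + (-3*(-1) + 6)*(-2))*416 = (2*I*√2 + (3 + 6)*(-2))*416 = (2*I*√2 + 9*(-2))*416 = (2*I*√2 - 18)*416 = (-18 + 2*I*√2)*416 = -7488 + 832*I*√2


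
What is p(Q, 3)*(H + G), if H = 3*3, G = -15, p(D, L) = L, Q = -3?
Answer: -18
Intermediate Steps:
H = 9
p(Q, 3)*(H + G) = 3*(9 - 15) = 3*(-6) = -18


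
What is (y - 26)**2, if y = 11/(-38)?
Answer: 998001/1444 ≈ 691.14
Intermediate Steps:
y = -11/38 (y = 11*(-1/38) = -11/38 ≈ -0.28947)
(y - 26)**2 = (-11/38 - 26)**2 = (-999/38)**2 = 998001/1444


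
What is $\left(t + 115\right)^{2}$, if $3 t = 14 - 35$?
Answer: $11664$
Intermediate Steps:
$t = -7$ ($t = \frac{14 - 35}{3} = \frac{1}{3} \left(-21\right) = -7$)
$\left(t + 115\right)^{2} = \left(-7 + 115\right)^{2} = 108^{2} = 11664$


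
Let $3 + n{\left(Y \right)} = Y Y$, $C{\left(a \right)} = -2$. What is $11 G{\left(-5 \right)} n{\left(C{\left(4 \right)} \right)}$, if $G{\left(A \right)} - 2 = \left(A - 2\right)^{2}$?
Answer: $561$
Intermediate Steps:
$G{\left(A \right)} = 2 + \left(-2 + A\right)^{2}$ ($G{\left(A \right)} = 2 + \left(A - 2\right)^{2} = 2 + \left(-2 + A\right)^{2}$)
$n{\left(Y \right)} = -3 + Y^{2}$ ($n{\left(Y \right)} = -3 + Y Y = -3 + Y^{2}$)
$11 G{\left(-5 \right)} n{\left(C{\left(4 \right)} \right)} = 11 \left(2 + \left(-2 - 5\right)^{2}\right) \left(-3 + \left(-2\right)^{2}\right) = 11 \left(2 + \left(-7\right)^{2}\right) \left(-3 + 4\right) = 11 \left(2 + 49\right) 1 = 11 \cdot 51 \cdot 1 = 561 \cdot 1 = 561$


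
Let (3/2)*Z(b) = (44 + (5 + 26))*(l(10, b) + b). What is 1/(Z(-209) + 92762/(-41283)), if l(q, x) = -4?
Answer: -41283/439756712 ≈ -9.3877e-5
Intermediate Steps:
Z(b) = -200 + 50*b (Z(b) = 2*((44 + (5 + 26))*(-4 + b))/3 = 2*((44 + 31)*(-4 + b))/3 = 2*(75*(-4 + b))/3 = 2*(-300 + 75*b)/3 = -200 + 50*b)
1/(Z(-209) + 92762/(-41283)) = 1/((-200 + 50*(-209)) + 92762/(-41283)) = 1/((-200 - 10450) + 92762*(-1/41283)) = 1/(-10650 - 92762/41283) = 1/(-439756712/41283) = -41283/439756712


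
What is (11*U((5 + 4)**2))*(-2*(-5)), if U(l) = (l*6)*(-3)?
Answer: -160380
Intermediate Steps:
U(l) = -18*l (U(l) = (6*l)*(-3) = -18*l)
(11*U((5 + 4)**2))*(-2*(-5)) = (11*(-18*(5 + 4)**2))*(-2*(-5)) = (11*(-18*9**2))*10 = (11*(-18*81))*10 = (11*(-1458))*10 = -16038*10 = -160380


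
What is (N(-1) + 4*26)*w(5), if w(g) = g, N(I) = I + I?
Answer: 510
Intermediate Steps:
N(I) = 2*I
(N(-1) + 4*26)*w(5) = (2*(-1) + 4*26)*5 = (-2 + 104)*5 = 102*5 = 510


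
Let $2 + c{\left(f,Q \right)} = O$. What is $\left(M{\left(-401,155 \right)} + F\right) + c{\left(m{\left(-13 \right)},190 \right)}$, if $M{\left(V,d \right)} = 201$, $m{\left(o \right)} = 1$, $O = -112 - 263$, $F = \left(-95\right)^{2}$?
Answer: $8849$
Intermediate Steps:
$F = 9025$
$O = -375$ ($O = -112 - 263 = -375$)
$c{\left(f,Q \right)} = -377$ ($c{\left(f,Q \right)} = -2 - 375 = -377$)
$\left(M{\left(-401,155 \right)} + F\right) + c{\left(m{\left(-13 \right)},190 \right)} = \left(201 + 9025\right) - 377 = 9226 - 377 = 8849$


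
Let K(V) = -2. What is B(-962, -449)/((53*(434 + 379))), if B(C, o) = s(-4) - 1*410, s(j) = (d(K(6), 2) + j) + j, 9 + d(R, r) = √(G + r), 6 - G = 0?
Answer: -427/43089 + 2*√2/43089 ≈ -0.0098441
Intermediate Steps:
G = 6 (G = 6 - 1*0 = 6 + 0 = 6)
d(R, r) = -9 + √(6 + r)
s(j) = -9 + 2*j + 2*√2 (s(j) = ((-9 + √(6 + 2)) + j) + j = ((-9 + √8) + j) + j = ((-9 + 2*√2) + j) + j = (-9 + j + 2*√2) + j = -9 + 2*j + 2*√2)
B(C, o) = -427 + 2*√2 (B(C, o) = (-9 + 2*(-4) + 2*√2) - 1*410 = (-9 - 8 + 2*√2) - 410 = (-17 + 2*√2) - 410 = -427 + 2*√2)
B(-962, -449)/((53*(434 + 379))) = (-427 + 2*√2)/((53*(434 + 379))) = (-427 + 2*√2)/((53*813)) = (-427 + 2*√2)/43089 = (-427 + 2*√2)*(1/43089) = -427/43089 + 2*√2/43089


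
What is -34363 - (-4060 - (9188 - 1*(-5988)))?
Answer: -15127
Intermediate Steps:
-34363 - (-4060 - (9188 - 1*(-5988))) = -34363 - (-4060 - (9188 + 5988)) = -34363 - (-4060 - 1*15176) = -34363 - (-4060 - 15176) = -34363 - 1*(-19236) = -34363 + 19236 = -15127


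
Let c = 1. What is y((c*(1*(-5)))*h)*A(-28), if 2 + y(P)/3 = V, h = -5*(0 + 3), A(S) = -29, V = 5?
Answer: -261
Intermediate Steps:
h = -15 (h = -5*3 = -15)
y(P) = 9 (y(P) = -6 + 3*5 = -6 + 15 = 9)
y((c*(1*(-5)))*h)*A(-28) = 9*(-29) = -261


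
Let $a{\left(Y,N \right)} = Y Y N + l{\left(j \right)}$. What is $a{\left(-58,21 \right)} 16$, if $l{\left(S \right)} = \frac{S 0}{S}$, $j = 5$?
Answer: $1130304$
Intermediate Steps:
$l{\left(S \right)} = 0$ ($l{\left(S \right)} = \frac{0}{S} = 0$)
$a{\left(Y,N \right)} = N Y^{2}$ ($a{\left(Y,N \right)} = Y Y N + 0 = Y^{2} N + 0 = N Y^{2} + 0 = N Y^{2}$)
$a{\left(-58,21 \right)} 16 = 21 \left(-58\right)^{2} \cdot 16 = 21 \cdot 3364 \cdot 16 = 70644 \cdot 16 = 1130304$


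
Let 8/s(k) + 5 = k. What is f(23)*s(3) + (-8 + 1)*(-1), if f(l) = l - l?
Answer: 7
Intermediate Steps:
s(k) = 8/(-5 + k)
f(l) = 0
f(23)*s(3) + (-8 + 1)*(-1) = 0*(8/(-5 + 3)) + (-8 + 1)*(-1) = 0*(8/(-2)) - 7*(-1) = 0*(8*(-½)) + 7 = 0*(-4) + 7 = 0 + 7 = 7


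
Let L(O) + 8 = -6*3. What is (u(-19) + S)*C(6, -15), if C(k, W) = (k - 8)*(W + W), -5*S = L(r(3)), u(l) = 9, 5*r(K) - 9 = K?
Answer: 852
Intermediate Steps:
r(K) = 9/5 + K/5
L(O) = -26 (L(O) = -8 - 6*3 = -8 - 18 = -26)
S = 26/5 (S = -1/5*(-26) = 26/5 ≈ 5.2000)
C(k, W) = 2*W*(-8 + k) (C(k, W) = (-8 + k)*(2*W) = 2*W*(-8 + k))
(u(-19) + S)*C(6, -15) = (9 + 26/5)*(2*(-15)*(-8 + 6)) = 71*(2*(-15)*(-2))/5 = (71/5)*60 = 852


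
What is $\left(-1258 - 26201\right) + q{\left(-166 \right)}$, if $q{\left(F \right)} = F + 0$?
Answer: $-27625$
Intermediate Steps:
$q{\left(F \right)} = F$
$\left(-1258 - 26201\right) + q{\left(-166 \right)} = \left(-1258 - 26201\right) - 166 = -27459 - 166 = -27625$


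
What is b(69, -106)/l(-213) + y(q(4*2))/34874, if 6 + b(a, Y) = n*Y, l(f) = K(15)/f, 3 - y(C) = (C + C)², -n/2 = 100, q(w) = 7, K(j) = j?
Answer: -52477489441/174370 ≈ -3.0096e+5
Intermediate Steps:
n = -200 (n = -2*100 = -200)
y(C) = 3 - 4*C² (y(C) = 3 - (C + C)² = 3 - (2*C)² = 3 - 4*C²)
l(f) = 15/f
b(a, Y) = -6 - 200*Y
b(69, -106)/l(-213) + y(q(4*2))/34874 = (-6 - 200*(-106))/((15/(-213))) + (3 - 4*7²)/34874 = (-6 + 21200)/((15*(-1/213))) + (3 - 4*49)*(1/34874) = 21194/(-5/71) + (3 - 196)*(1/34874) = 21194*(-71/5) - 193*1/34874 = -1504774/5 - 193/34874 = -52477489441/174370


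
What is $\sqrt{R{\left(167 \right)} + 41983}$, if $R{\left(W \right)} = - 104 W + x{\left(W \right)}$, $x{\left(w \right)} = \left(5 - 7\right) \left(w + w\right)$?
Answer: $\sqrt{23947} \approx 154.75$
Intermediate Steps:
$x{\left(w \right)} = - 4 w$ ($x{\left(w \right)} = - 2 \cdot 2 w = - 4 w$)
$R{\left(W \right)} = - 108 W$ ($R{\left(W \right)} = - 104 W - 4 W = - 108 W$)
$\sqrt{R{\left(167 \right)} + 41983} = \sqrt{\left(-108\right) 167 + 41983} = \sqrt{-18036 + 41983} = \sqrt{23947}$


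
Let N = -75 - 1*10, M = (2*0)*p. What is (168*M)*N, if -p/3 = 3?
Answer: 0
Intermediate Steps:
p = -9 (p = -3*3 = -9)
M = 0 (M = (2*0)*(-9) = 0*(-9) = 0)
N = -85 (N = -75 - 10 = -85)
(168*M)*N = (168*0)*(-85) = 0*(-85) = 0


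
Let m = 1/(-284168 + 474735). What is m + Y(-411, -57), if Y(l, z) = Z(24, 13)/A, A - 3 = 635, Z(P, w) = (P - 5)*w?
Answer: 47070687/121581746 ≈ 0.38715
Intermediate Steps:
Z(P, w) = w*(-5 + P) (Z(P, w) = (-5 + P)*w = w*(-5 + P))
A = 638 (A = 3 + 635 = 638)
Y(l, z) = 247/638 (Y(l, z) = (13*(-5 + 24))/638 = (13*19)*(1/638) = 247*(1/638) = 247/638)
m = 1/190567 ≈ 5.2475e-6
m + Y(-411, -57) = 1/190567 + 247/638 = 47070687/121581746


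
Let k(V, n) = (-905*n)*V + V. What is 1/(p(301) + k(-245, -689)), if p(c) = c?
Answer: -1/152768469 ≈ -6.5459e-9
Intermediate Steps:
k(V, n) = V - 905*V*n (k(V, n) = -905*V*n + V = V - 905*V*n)
1/(p(301) + k(-245, -689)) = 1/(301 - 245*(1 - 905*(-689))) = 1/(301 - 245*(1 + 623545)) = 1/(301 - 245*623546) = 1/(301 - 152768770) = 1/(-152768469) = -1/152768469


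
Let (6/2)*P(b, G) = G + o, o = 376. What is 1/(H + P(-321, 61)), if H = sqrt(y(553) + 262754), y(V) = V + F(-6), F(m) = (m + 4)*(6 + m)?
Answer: -1311/2178794 + 9*sqrt(263307)/2178794 ≈ 0.0015179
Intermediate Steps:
F(m) = (4 + m)*(6 + m)
y(V) = V (y(V) = V + (24 + (-6)**2 + 10*(-6)) = V + (24 + 36 - 60) = V + 0 = V)
P(b, G) = 376/3 + G/3 (P(b, G) = (G + 376)/3 = (376 + G)/3 = 376/3 + G/3)
H = sqrt(263307) (H = sqrt(553 + 262754) = sqrt(263307) ≈ 513.13)
1/(H + P(-321, 61)) = 1/(sqrt(263307) + (376/3 + (1/3)*61)) = 1/(sqrt(263307) + (376/3 + 61/3)) = 1/(sqrt(263307) + 437/3) = 1/(437/3 + sqrt(263307))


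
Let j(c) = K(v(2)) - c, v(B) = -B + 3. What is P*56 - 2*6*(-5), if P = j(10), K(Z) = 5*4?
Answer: 620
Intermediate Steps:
v(B) = 3 - B
K(Z) = 20
j(c) = 20 - c
P = 10 (P = 20 - 1*10 = 20 - 10 = 10)
P*56 - 2*6*(-5) = 10*56 - 2*6*(-5) = 560 - 12*(-5) = 560 + 60 = 620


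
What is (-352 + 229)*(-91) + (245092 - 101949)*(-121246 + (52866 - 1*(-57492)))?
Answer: -1558529791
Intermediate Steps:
(-352 + 229)*(-91) + (245092 - 101949)*(-121246 + (52866 - 1*(-57492))) = -123*(-91) + 143143*(-121246 + (52866 + 57492)) = 11193 + 143143*(-121246 + 110358) = 11193 + 143143*(-10888) = 11193 - 1558540984 = -1558529791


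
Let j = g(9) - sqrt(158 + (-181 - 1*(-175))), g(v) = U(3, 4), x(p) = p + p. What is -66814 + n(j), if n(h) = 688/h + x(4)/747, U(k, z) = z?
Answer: -848727818/12699 - 172*sqrt(38)/17 ≈ -66897.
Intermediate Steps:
x(p) = 2*p
g(v) = 4
j = 4 - 2*sqrt(38) (j = 4 - sqrt(158 + (-181 - 1*(-175))) = 4 - sqrt(158 + (-181 + 175)) = 4 - sqrt(158 - 6) = 4 - sqrt(152) = 4 - 2*sqrt(38) ≈ -8.3288)
n(h) = 8/747 + 688/h (n(h) = 688/h + (2*4)/747 = 688/h + 8*(1/747) = 688/h + 8/747 = 8/747 + 688/h)
-66814 + n(j) = -66814 + (8/747 + 688/(4 - 2*sqrt(38))) = -49910050/747 + 688/(4 - 2*sqrt(38))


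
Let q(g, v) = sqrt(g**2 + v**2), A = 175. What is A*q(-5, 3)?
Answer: 175*sqrt(34) ≈ 1020.4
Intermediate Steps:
A*q(-5, 3) = 175*sqrt((-5)**2 + 3**2) = 175*sqrt(25 + 9) = 175*sqrt(34)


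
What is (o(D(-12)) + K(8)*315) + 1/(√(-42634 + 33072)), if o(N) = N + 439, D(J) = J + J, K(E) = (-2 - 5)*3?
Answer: -6200 - I*√9562/9562 ≈ -6200.0 - 0.010226*I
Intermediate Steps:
K(E) = -21 (K(E) = -7*3 = -21)
D(J) = 2*J
o(N) = 439 + N
(o(D(-12)) + K(8)*315) + 1/(√(-42634 + 33072)) = ((439 + 2*(-12)) - 21*315) + 1/(√(-42634 + 33072)) = ((439 - 24) - 6615) + 1/(√(-9562)) = (415 - 6615) + 1/(I*√9562) = -6200 - I*√9562/9562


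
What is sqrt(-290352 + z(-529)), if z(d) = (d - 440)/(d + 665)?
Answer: 3*I*sqrt(516194)/4 ≈ 538.85*I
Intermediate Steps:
z(d) = (-440 + d)/(665 + d)
sqrt(-290352 + z(-529)) = sqrt(-290352 + (-440 - 529)/(665 - 529)) = sqrt(-290352 - 969/136) = sqrt(-290352 + (1/136)*(-969)) = sqrt(-290352 - 57/8) = sqrt(-2322873/8) = 3*I*sqrt(516194)/4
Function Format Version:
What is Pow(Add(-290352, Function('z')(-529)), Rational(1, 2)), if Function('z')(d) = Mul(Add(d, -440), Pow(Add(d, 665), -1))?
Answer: Mul(Rational(3, 4), I, Pow(516194, Rational(1, 2))) ≈ Mul(538.85, I)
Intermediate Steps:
Function('z')(d) = Mul(Pow(Add(665, d), -1), Add(-440, d)) (Function('z')(d) = Mul(Add(-440, d), Pow(Add(665, d), -1)) = Mul(Pow(Add(665, d), -1), Add(-440, d)))
Pow(Add(-290352, Function('z')(-529)), Rational(1, 2)) = Pow(Add(-290352, Mul(Pow(Add(665, -529), -1), Add(-440, -529))), Rational(1, 2)) = Pow(Add(-290352, Mul(Pow(136, -1), -969)), Rational(1, 2)) = Pow(Add(-290352, Mul(Rational(1, 136), -969)), Rational(1, 2)) = Pow(Add(-290352, Rational(-57, 8)), Rational(1, 2)) = Pow(Rational(-2322873, 8), Rational(1, 2)) = Mul(Rational(3, 4), I, Pow(516194, Rational(1, 2)))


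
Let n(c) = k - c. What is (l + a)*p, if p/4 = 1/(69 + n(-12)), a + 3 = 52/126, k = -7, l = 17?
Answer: 1816/2331 ≈ 0.77907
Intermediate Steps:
n(c) = -7 - c
a = -163/63 (a = -3 + 52/126 = -3 + 52*(1/126) = -3 + 26/63 = -163/63 ≈ -2.5873)
p = 2/37 (p = 4/(69 + (-7 - 1*(-12))) = 4/(69 + (-7 + 12)) = 4/(69 + 5) = 4/74 = 4*(1/74) = 2/37 ≈ 0.054054)
(l + a)*p = (17 - 163/63)*(2/37) = (908/63)*(2/37) = 1816/2331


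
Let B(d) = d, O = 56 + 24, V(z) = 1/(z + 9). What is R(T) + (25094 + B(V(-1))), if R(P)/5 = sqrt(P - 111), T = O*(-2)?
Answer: 200753/8 + 5*I*sqrt(271) ≈ 25094.0 + 82.31*I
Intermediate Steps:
V(z) = 1/(9 + z)
O = 80
T = -160 (T = 80*(-2) = -160)
R(P) = 5*sqrt(-111 + P) (R(P) = 5*sqrt(P - 111) = 5*sqrt(-111 + P))
R(T) + (25094 + B(V(-1))) = 5*sqrt(-111 - 160) + (25094 + 1/(9 - 1)) = 5*sqrt(-271) + (25094 + 1/8) = 5*(I*sqrt(271)) + (25094 + 1/8) = 5*I*sqrt(271) + 200753/8 = 200753/8 + 5*I*sqrt(271)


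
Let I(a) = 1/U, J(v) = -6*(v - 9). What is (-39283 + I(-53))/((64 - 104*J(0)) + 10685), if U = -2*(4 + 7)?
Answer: -864227/112926 ≈ -7.6530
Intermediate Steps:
J(v) = 54 - 6*v (J(v) = -6*(-9 + v) = 54 - 6*v)
U = -22 (U = -2*11 = -22)
I(a) = -1/22 (I(a) = 1/(-22) = -1/22)
(-39283 + I(-53))/((64 - 104*J(0)) + 10685) = (-39283 - 1/22)/((64 - 104*(54 - 6*0)) + 10685) = -864227/(22*((64 - 104*(54 + 0)) + 10685)) = -864227/(22*((64 - 104*54) + 10685)) = -864227/(22*((64 - 5616) + 10685)) = -864227/(22*(-5552 + 10685)) = -864227/22/5133 = -864227/22*1/5133 = -864227/112926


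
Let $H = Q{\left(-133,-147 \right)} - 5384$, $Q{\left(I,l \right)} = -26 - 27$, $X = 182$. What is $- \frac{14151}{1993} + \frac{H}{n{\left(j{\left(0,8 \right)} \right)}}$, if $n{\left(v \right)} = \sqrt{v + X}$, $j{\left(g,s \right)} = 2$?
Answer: $- \frac{14151}{1993} - \frac{5437 \sqrt{46}}{92} \approx -407.92$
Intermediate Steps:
$Q{\left(I,l \right)} = -53$
$n{\left(v \right)} = \sqrt{182 + v}$ ($n{\left(v \right)} = \sqrt{v + 182} = \sqrt{182 + v}$)
$H = -5437$ ($H = -53 - 5384 = -5437$)
$- \frac{14151}{1993} + \frac{H}{n{\left(j{\left(0,8 \right)} \right)}} = - \frac{14151}{1993} - \frac{5437}{\sqrt{182 + 2}} = \left(-14151\right) \frac{1}{1993} - \frac{5437}{\sqrt{184}} = - \frac{14151}{1993} - \frac{5437}{2 \sqrt{46}} = - \frac{14151}{1993} - 5437 \frac{\sqrt{46}}{92} = - \frac{14151}{1993} - \frac{5437 \sqrt{46}}{92}$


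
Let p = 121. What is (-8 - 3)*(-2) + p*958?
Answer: 115940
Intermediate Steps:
(-8 - 3)*(-2) + p*958 = (-8 - 3)*(-2) + 121*958 = -11*(-2) + 115918 = 22 + 115918 = 115940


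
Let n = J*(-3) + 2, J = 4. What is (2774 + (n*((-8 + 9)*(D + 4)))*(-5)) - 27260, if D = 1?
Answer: -24236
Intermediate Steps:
n = -10 (n = 4*(-3) + 2 = -12 + 2 = -10)
(2774 + (n*((-8 + 9)*(D + 4)))*(-5)) - 27260 = (2774 - 10*(-8 + 9)*(1 + 4)*(-5)) - 27260 = (2774 - 10*5*(-5)) - 27260 = (2774 - 50*(-5)) - 27260 = (2774 + 250) - 27260 = 3024 - 27260 = -24236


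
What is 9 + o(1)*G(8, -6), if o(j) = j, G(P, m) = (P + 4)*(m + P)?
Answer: 33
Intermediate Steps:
G(P, m) = (4 + P)*(P + m)
9 + o(1)*G(8, -6) = 9 + 1*(8² + 4*8 + 4*(-6) + 8*(-6)) = 9 + 1*(64 + 32 - 24 - 48) = 9 + 1*24 = 9 + 24 = 33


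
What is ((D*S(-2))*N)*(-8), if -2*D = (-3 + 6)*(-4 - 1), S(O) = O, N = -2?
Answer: -240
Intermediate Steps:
D = 15/2 (D = -(-3 + 6)*(-4 - 1)/2 = -3*(-5)/2 = -1/2*(-15) = 15/2 ≈ 7.5000)
((D*S(-2))*N)*(-8) = (((15/2)*(-2))*(-2))*(-8) = -15*(-2)*(-8) = 30*(-8) = -240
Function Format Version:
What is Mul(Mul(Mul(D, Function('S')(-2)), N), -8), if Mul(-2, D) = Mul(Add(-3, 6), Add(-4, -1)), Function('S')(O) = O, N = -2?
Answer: -240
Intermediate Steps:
D = Rational(15, 2) (D = Mul(Rational(-1, 2), Mul(Add(-3, 6), Add(-4, -1))) = Mul(Rational(-1, 2), Mul(3, -5)) = Mul(Rational(-1, 2), -15) = Rational(15, 2) ≈ 7.5000)
Mul(Mul(Mul(D, Function('S')(-2)), N), -8) = Mul(Mul(Mul(Rational(15, 2), -2), -2), -8) = Mul(Mul(-15, -2), -8) = Mul(30, -8) = -240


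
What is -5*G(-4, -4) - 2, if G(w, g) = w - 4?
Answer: 38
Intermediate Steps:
G(w, g) = -4 + w
-5*G(-4, -4) - 2 = -5*(-4 - 4) - 2 = -5*(-8) - 2 = 40 - 2 = 38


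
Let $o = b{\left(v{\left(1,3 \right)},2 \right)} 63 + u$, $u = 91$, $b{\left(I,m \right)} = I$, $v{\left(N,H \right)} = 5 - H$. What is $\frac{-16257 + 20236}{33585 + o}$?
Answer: $\frac{3979}{33802} \approx 0.11771$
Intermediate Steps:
$o = 217$ ($o = \left(5 - 3\right) 63 + 91 = 2 \cdot 63 + 91 = 126 + 91 = 217$)
$\frac{-16257 + 20236}{33585 + o} = \frac{-16257 + 20236}{33585 + 217} = \frac{3979}{33802}$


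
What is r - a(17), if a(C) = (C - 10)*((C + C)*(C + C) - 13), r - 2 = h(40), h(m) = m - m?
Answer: -7999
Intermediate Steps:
h(m) = 0
r = 2 (r = 2 + 0 = 2)
a(C) = (-13 + 4*C²)*(-10 + C) (a(C) = (-10 + C)*((2*C)*(2*C) - 13) = (-10 + C)*(4*C² - 13) = (-10 + C)*(-13 + 4*C²) = (-13 + 4*C²)*(-10 + C))
r - a(17) = 2 - (130 - 40*17² - 13*17 + 4*17³) = 2 - (130 - 40*289 - 221 + 4*4913) = 2 - (130 - 11560 - 221 + 19652) = 2 - 1*8001 = 2 - 8001 = -7999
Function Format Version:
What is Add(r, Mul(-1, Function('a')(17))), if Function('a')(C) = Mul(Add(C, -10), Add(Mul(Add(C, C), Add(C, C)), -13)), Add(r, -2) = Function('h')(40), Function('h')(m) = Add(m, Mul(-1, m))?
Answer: -7999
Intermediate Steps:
Function('h')(m) = 0
r = 2 (r = Add(2, 0) = 2)
Function('a')(C) = Mul(Add(-13, Mul(4, Pow(C, 2))), Add(-10, C)) (Function('a')(C) = Mul(Add(-10, C), Add(Mul(Mul(2, C), Mul(2, C)), -13)) = Mul(Add(-10, C), Add(Mul(4, Pow(C, 2)), -13)) = Mul(Add(-10, C), Add(-13, Mul(4, Pow(C, 2)))) = Mul(Add(-13, Mul(4, Pow(C, 2))), Add(-10, C)))
Add(r, Mul(-1, Function('a')(17))) = Add(2, Mul(-1, Add(130, Mul(-40, Pow(17, 2)), Mul(-13, 17), Mul(4, Pow(17, 3))))) = Add(2, Mul(-1, Add(130, Mul(-40, 289), -221, Mul(4, 4913)))) = Add(2, Mul(-1, Add(130, -11560, -221, 19652))) = Add(2, Mul(-1, 8001)) = Add(2, -8001) = -7999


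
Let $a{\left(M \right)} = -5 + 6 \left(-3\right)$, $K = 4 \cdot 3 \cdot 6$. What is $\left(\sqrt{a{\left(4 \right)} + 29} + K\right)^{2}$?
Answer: $\left(72 + \sqrt{6}\right)^{2} \approx 5542.7$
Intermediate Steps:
$K = 72$ ($K = 12 \cdot 6 = 72$)
$a{\left(M \right)} = -23$ ($a{\left(M \right)} = -5 - 18 = -23$)
$\left(\sqrt{a{\left(4 \right)} + 29} + K\right)^{2} = \left(\sqrt{-23 + 29} + 72\right)^{2} = \left(\sqrt{6} + 72\right)^{2} = \left(72 + \sqrt{6}\right)^{2}$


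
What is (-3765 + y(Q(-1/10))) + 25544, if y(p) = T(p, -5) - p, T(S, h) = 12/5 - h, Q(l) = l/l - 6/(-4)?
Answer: 217839/10 ≈ 21784.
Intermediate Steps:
Q(l) = 5/2 (Q(l) = 1 - 6*(-¼) = 1 + 3/2 = 5/2)
T(S, h) = 12/5 - h (T(S, h) = 12*(⅕) - h = 12/5 - h)
y(p) = 37/5 - p (y(p) = (12/5 - 1*(-5)) - p = (12/5 + 5) - p = 37/5 - p)
(-3765 + y(Q(-1/10))) + 25544 = (-3765 + (37/5 - 1*5/2)) + 25544 = (-3765 + (37/5 - 5/2)) + 25544 = (-3765 + 49/10) + 25544 = -37601/10 + 25544 = 217839/10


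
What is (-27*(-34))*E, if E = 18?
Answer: 16524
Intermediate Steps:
(-27*(-34))*E = -27*(-34)*18 = 918*18 = 16524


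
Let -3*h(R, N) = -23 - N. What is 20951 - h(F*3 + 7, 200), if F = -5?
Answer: 62630/3 ≈ 20877.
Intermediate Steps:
h(R, N) = 23/3 + N/3 (h(R, N) = -(-23 - N)/3 = 23/3 + N/3)
20951 - h(F*3 + 7, 200) = 20951 - (23/3 + (⅓)*200) = 20951 - (23/3 + 200/3) = 20951 - 1*223/3 = 20951 - 223/3 = 62630/3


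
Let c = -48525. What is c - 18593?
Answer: -67118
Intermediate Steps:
c - 18593 = -48525 - 18593 = -67118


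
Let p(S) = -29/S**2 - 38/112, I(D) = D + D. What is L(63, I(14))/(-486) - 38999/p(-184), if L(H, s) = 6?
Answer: 748638451037/6529491 ≈ 1.1466e+5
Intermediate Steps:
I(D) = 2*D
p(S) = -19/56 - 29/S**2 (p(S) = -29/S**2 - 38*1/112 = -29/S**2 - 19/56 = -19/56 - 29/S**2)
L(63, I(14))/(-486) - 38999/p(-184) = 6/(-486) - 38999/(-19/56 - 29/(-184)**2) = 6*(-1/486) - 38999/(-19/56 - 29*1/33856) = -1/81 - 38999/(-19/56 - 29/33856) = -1/81 - 38999/(-80611/236992) = -1/81 - 38999*(-236992/80611) = -1/81 + 9242451008/80611 = 748638451037/6529491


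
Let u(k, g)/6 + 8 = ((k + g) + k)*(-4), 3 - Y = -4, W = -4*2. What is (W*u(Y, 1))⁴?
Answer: 113501238460416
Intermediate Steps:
W = -8
Y = 7 (Y = 3 - 1*(-4) = 3 + 4 = 7)
u(k, g) = -48 - 48*k - 24*g (u(k, g) = -48 + 6*(((k + g) + k)*(-4)) = -48 + 6*(((g + k) + k)*(-4)) = -48 + 6*((g + 2*k)*(-4)) = -48 + 6*(-8*k - 4*g) = -48 + (-48*k - 24*g) = -48 - 48*k - 24*g)
(W*u(Y, 1))⁴ = (-8*(-48 - 48*7 - 24*1))⁴ = (-8*(-48 - 336 - 24))⁴ = (-8*(-408))⁴ = 3264⁴ = 113501238460416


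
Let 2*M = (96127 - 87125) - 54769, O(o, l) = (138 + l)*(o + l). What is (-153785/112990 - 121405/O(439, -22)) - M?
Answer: 12504980916041/546555228 ≈ 22880.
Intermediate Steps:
O(o, l) = (138 + l)*(l + o)
M = -45767/2 (M = ((96127 - 87125) - 54769)/2 = (9002 - 54769)/2 = (1/2)*(-45767) = -45767/2 ≈ -22884.)
(-153785/112990 - 121405/O(439, -22)) - M = (-153785/112990 - 121405/((-22)**2 + 138*(-22) + 138*439 - 22*439)) - 1*(-45767/2) = (-153785*1/112990 - 121405/(484 - 3036 + 60582 - 9658)) + 45767/2 = (-30757/22598 - 121405/48372) + 45767/2 = -2115643897/546555228 + 45767/2 = 12504980916041/546555228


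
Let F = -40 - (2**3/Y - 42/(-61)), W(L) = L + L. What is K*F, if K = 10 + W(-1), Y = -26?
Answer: -256176/793 ≈ -323.05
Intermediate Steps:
W(L) = 2*L
F = -32022/793 (F = -40 - (2**3/(-26) - 42/(-61)) = -40 - (8*(-1/26) - 42*(-1/61)) = -40 - (-4/13 + 42/61) = -40 - 1*302/793 = -40 - 302/793 = -32022/793 ≈ -40.381)
K = 8 (K = 10 + 2*(-1) = 10 - 2 = 8)
K*F = 8*(-32022/793) = -256176/793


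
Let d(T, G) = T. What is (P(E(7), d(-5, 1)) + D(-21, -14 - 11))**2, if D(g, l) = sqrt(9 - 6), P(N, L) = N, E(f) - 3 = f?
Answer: (10 + sqrt(3))**2 ≈ 137.64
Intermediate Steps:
E(f) = 3 + f
D(g, l) = sqrt(3)
(P(E(7), d(-5, 1)) + D(-21, -14 - 11))**2 = ((3 + 7) + sqrt(3))**2 = (10 + sqrt(3))**2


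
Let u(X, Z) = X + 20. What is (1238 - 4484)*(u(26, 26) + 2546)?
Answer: -8413632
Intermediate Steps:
u(X, Z) = 20 + X
(1238 - 4484)*(u(26, 26) + 2546) = (1238 - 4484)*((20 + 26) + 2546) = -3246*(46 + 2546) = -3246*2592 = -8413632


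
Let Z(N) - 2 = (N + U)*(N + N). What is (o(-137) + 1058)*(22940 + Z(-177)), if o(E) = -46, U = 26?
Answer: 77312752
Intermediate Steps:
Z(N) = 2 + 2*N*(26 + N) (Z(N) = 2 + (N + 26)*(N + N) = 2 + (26 + N)*(2*N) = 2 + 2*N*(26 + N))
(o(-137) + 1058)*(22940 + Z(-177)) = (-46 + 1058)*(22940 + (2 + 2*(-177)**2 + 52*(-177))) = 1012*(22940 + (2 + 2*31329 - 9204)) = 1012*(22940 + (2 + 62658 - 9204)) = 1012*(22940 + 53456) = 1012*76396 = 77312752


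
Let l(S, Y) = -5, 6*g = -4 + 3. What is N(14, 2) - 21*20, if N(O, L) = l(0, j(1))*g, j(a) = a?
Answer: -2515/6 ≈ -419.17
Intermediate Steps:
g = -1/6 (g = (-4 + 3)/6 = (1/6)*(-1) = -1/6 ≈ -0.16667)
N(O, L) = 5/6 (N(O, L) = -5*(-1/6) = 5/6)
N(14, 2) - 21*20 = 5/6 - 21*20 = 5/6 - 420 = -2515/6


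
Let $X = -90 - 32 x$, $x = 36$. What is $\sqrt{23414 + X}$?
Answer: $2 \sqrt{5543} \approx 148.9$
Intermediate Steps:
$X = -1242$ ($X = -90 - 1152 = -1242$)
$\sqrt{23414 + X} = \sqrt{23414 - 1242} = \sqrt{22172} = 2 \sqrt{5543}$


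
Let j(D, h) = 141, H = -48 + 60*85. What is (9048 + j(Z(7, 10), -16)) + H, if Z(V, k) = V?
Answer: 14241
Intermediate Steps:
H = 5052 (H = -48 + 5100 = 5052)
(9048 + j(Z(7, 10), -16)) + H = (9048 + 141) + 5052 = 9189 + 5052 = 14241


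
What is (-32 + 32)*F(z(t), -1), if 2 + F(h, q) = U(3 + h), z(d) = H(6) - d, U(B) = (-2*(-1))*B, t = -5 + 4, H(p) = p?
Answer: 0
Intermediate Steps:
t = -1
U(B) = 2*B
z(d) = 6 - d
F(h, q) = 4 + 2*h (F(h, q) = -2 + 2*(3 + h) = -2 + (6 + 2*h) = 4 + 2*h)
(-32 + 32)*F(z(t), -1) = (-32 + 32)*(4 + 2*(6 - 1*(-1))) = 0*(4 + 2*(6 + 1)) = 0*(4 + 2*7) = 0*(4 + 14) = 0*18 = 0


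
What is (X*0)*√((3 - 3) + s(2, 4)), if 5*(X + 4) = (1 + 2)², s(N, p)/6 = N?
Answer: 0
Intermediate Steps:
s(N, p) = 6*N
X = -11/5 (X = -4 + (1 + 2)²/5 = -4 + (⅕)*3² = -4 + (⅕)*9 = -4 + 9/5 = -11/5 ≈ -2.2000)
(X*0)*√((3 - 3) + s(2, 4)) = (-11/5*0)*√((3 - 3) + 6*2) = 0*√(0 + 12) = 0*√12 = 0*(2*√3) = 0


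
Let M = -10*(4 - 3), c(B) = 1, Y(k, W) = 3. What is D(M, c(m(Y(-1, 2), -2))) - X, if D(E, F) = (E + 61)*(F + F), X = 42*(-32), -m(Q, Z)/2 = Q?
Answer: 1446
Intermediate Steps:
m(Q, Z) = -2*Q
X = -1344
M = -10 ≈ -10.000
D(E, F) = 2*F*(61 + E) (D(E, F) = (61 + E)*(2*F) = 2*F*(61 + E))
D(M, c(m(Y(-1, 2), -2))) - X = 2*1*(61 - 10) - 1*(-1344) = 2*1*51 + 1344 = 102 + 1344 = 1446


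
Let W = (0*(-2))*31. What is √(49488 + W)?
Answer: 4*√3093 ≈ 222.46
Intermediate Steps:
W = 0 (W = 0*31 = 0)
√(49488 + W) = √(49488 + 0) = √49488 = 4*√3093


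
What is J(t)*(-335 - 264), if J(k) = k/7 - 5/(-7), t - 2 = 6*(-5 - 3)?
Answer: 24559/7 ≈ 3508.4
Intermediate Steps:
t = -46 (t = 2 + 6*(-5 - 3) = 2 + 6*(-8) = 2 - 48 = -46)
J(k) = 5/7 + k/7 (J(k) = k*(1/7) - 5*(-1/7) = k/7 + 5/7 = 5/7 + k/7)
J(t)*(-335 - 264) = (5/7 + (1/7)*(-46))*(-335 - 264) = (5/7 - 46/7)*(-599) = -41/7*(-599) = 24559/7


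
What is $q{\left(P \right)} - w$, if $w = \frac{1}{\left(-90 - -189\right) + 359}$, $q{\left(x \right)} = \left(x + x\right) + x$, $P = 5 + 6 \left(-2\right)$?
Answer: $- \frac{9619}{458} \approx -21.002$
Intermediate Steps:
$P = -7$ ($P = 5 - 12 = -7$)
$q{\left(x \right)} = 3 x$ ($q{\left(x \right)} = 2 x + x = 3 x$)
$w = \frac{1}{458}$ ($w = \frac{1}{\left(-90 + 189\right) + 359} = \frac{1}{99 + 359} = \frac{1}{458} \approx 0.0021834$)
$q{\left(P \right)} - w = 3 \left(-7\right) - \frac{1}{458} = -21 - \frac{1}{458} = - \frac{9619}{458}$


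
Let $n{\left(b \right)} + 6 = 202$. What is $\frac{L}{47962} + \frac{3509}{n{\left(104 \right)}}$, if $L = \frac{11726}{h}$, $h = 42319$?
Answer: $\frac{3561116603099}{198910980044} \approx 17.903$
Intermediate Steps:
$n{\left(b \right)} = 196$ ($n{\left(b \right)} = -6 + 202 = 196$)
$L = \frac{11726}{42319} \approx 0.27709$
$\frac{L}{47962} + \frac{3509}{n{\left(104 \right)}} = \frac{11726}{42319 \cdot 47962} + \frac{3509}{196} = \frac{11726}{42319} \cdot \frac{1}{47962} + 3509 \cdot \frac{1}{196} = \frac{5863}{1014851939} + \frac{3509}{196} = \frac{3561116603099}{198910980044}$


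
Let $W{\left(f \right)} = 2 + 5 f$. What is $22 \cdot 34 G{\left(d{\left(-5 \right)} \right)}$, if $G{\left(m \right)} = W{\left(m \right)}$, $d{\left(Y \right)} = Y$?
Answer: $-17204$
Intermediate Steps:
$G{\left(m \right)} = 2 + 5 m$
$22 \cdot 34 G{\left(d{\left(-5 \right)} \right)} = 22 \cdot 34 \left(2 + 5 \left(-5\right)\right) = 748 \left(2 - 25\right) = 748 \left(-23\right) = -17204$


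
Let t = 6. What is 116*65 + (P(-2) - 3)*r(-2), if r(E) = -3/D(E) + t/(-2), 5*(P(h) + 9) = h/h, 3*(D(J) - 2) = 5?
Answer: 417178/55 ≈ 7585.1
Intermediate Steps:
D(J) = 11/3 (D(J) = 2 + (1/3)*5 = 2 + 5/3 = 11/3)
P(h) = -44/5 (P(h) = -9 + (h/h)/5 = -9 + (1/5)*1 = -9 + 1/5 = -44/5)
r(E) = -42/11 (r(E) = -3/11/3 + 6/(-2) = -3*3/11 + 6*(-1/2) = -9/11 - 3 = -42/11)
116*65 + (P(-2) - 3)*r(-2) = 116*65 + (-44/5 - 3)*(-42/11) = 7540 - 59/5*(-42/11) = 7540 + 2478/55 = 417178/55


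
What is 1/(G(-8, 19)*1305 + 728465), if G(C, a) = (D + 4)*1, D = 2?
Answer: 1/736295 ≈ 1.3582e-6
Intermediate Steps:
G(C, a) = 6 (G(C, a) = (2 + 4)*1 = 6*1 = 6)
1/(G(-8, 19)*1305 + 728465) = 1/(6*1305 + 728465) = 1/(7830 + 728465) = 1/736295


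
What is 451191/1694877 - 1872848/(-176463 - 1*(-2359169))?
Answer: -364904949475/616569699527 ≈ -0.59183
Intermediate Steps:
451191/1694877 - 1872848/(-176463 - 1*(-2359169)) = 451191*(1/1694877) - 1872848/(-176463 + 2359169) = 150397/564959 - 1872848/2182706 = 150397/564959 - 1872848*1/2182706 = 150397/564959 - 936424/1091353 = -364904949475/616569699527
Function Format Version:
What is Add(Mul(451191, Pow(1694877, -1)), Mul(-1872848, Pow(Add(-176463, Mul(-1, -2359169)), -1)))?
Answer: Rational(-364904949475, 616569699527) ≈ -0.59183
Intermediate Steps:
Add(Mul(451191, Pow(1694877, -1)), Mul(-1872848, Pow(Add(-176463, Mul(-1, -2359169)), -1))) = Add(Mul(451191, Rational(1, 1694877)), Mul(-1872848, Pow(Add(-176463, 2359169), -1))) = Add(Rational(150397, 564959), Mul(-1872848, Pow(2182706, -1))) = Add(Rational(150397, 564959), Mul(-1872848, Rational(1, 2182706))) = Add(Rational(150397, 564959), Rational(-936424, 1091353)) = Rational(-364904949475, 616569699527)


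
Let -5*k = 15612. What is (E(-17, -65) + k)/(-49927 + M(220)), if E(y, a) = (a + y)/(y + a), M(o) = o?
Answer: 15607/248535 ≈ 0.062796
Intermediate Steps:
k = -15612/5 (k = -⅕*15612 = -15612/5 ≈ -3122.4)
E(y, a) = 1 (E(y, a) = (a + y)/(a + y) = 1)
(E(-17, -65) + k)/(-49927 + M(220)) = (1 - 15612/5)/(-49927 + 220) = -15607/5/(-49707) = -15607/5*(-1/49707) = 15607/248535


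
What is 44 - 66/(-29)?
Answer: 1342/29 ≈ 46.276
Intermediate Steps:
44 - 66/(-29) = 44 - 66*(-1/29) = 44 + 66/29 = 1342/29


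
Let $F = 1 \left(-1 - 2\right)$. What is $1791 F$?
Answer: $-5373$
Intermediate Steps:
$F = -3$ ($F = 1 \left(-3\right) = -3$)
$1791 F = 1791 \left(-3\right) = -5373$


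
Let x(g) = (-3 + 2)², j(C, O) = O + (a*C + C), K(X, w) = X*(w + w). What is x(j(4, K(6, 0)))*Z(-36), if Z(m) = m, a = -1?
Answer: -36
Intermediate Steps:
K(X, w) = 2*X*w (K(X, w) = X*(2*w) = 2*X*w)
j(C, O) = O (j(C, O) = O + (-C + C) = O + 0 = O)
x(g) = 1 (x(g) = (-1)² = 1)
x(j(4, K(6, 0)))*Z(-36) = 1*(-36) = -36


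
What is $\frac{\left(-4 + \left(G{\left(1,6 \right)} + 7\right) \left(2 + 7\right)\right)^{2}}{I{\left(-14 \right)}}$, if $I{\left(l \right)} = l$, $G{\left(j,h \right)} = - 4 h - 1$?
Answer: $- \frac{13778}{7} \approx -1968.3$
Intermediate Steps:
$G{\left(j,h \right)} = -1 - 4 h$
$\frac{\left(-4 + \left(G{\left(1,6 \right)} + 7\right) \left(2 + 7\right)\right)^{2}}{I{\left(-14 \right)}} = \frac{\left(-4 + \left(\left(-1 - 24\right) + 7\right) \left(2 + 7\right)\right)^{2}}{-14} = \left(-4 + \left(\left(-1 - 24\right) + 7\right) 9\right)^{2} \left(- \frac{1}{14}\right) = \left(-4 + \left(-25 + 7\right) 9\right)^{2} \left(- \frac{1}{14}\right) = \left(-4 - 162\right)^{2} \left(- \frac{1}{14}\right) = \left(-166\right)^{2} \left(- \frac{1}{14}\right) = 27556 \left(- \frac{1}{14}\right) = - \frac{13778}{7}$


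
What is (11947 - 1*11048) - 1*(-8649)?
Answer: 9548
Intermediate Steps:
(11947 - 1*11048) - 1*(-8649) = (11947 - 11048) + 8649 = 899 + 8649 = 9548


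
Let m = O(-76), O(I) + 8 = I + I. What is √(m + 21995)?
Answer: √21835 ≈ 147.77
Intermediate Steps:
O(I) = -8 + 2*I (O(I) = -8 + (I + I) = -8 + 2*I)
m = -160 (m = -8 + 2*(-76) = -8 - 152 = -160)
√(m + 21995) = √(-160 + 21995) = √21835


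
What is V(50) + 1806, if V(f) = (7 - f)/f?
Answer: 90257/50 ≈ 1805.1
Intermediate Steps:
V(f) = (7 - f)/f
V(50) + 1806 = (7 - 1*50)/50 + 1806 = (7 - 50)/50 + 1806 = (1/50)*(-43) + 1806 = -43/50 + 1806 = 90257/50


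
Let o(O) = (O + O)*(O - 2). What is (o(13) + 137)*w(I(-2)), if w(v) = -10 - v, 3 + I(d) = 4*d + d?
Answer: 1269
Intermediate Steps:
I(d) = -3 + 5*d (I(d) = -3 + (4*d + d) = -3 + 5*d)
o(O) = 2*O*(-2 + O) (o(O) = (2*O)*(-2 + O) = 2*O*(-2 + O))
(o(13) + 137)*w(I(-2)) = (2*13*(-2 + 13) + 137)*(-10 - (-3 + 5*(-2))) = (2*13*11 + 137)*(-10 - (-3 - 10)) = (286 + 137)*(-10 - 1*(-13)) = 423*(-10 + 13) = 423*3 = 1269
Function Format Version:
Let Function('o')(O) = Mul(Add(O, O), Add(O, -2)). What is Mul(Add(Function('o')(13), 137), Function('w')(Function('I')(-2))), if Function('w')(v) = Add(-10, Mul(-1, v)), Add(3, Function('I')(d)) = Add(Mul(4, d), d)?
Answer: 1269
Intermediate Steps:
Function('I')(d) = Add(-3, Mul(5, d)) (Function('I')(d) = Add(-3, Add(Mul(4, d), d)) = Add(-3, Mul(5, d)))
Function('o')(O) = Mul(2, O, Add(-2, O)) (Function('o')(O) = Mul(Mul(2, O), Add(-2, O)) = Mul(2, O, Add(-2, O)))
Mul(Add(Function('o')(13), 137), Function('w')(Function('I')(-2))) = Mul(Add(Mul(2, 13, Add(-2, 13)), 137), Add(-10, Mul(-1, Add(-3, Mul(5, -2))))) = Mul(Add(Mul(2, 13, 11), 137), Add(-10, Mul(-1, Add(-3, -10)))) = Mul(Add(286, 137), Add(-10, Mul(-1, -13))) = Mul(423, Add(-10, 13)) = Mul(423, 3) = 1269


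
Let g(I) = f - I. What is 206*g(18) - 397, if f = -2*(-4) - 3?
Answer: -3075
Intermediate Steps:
f = 5 (f = 8 - 3 = 5)
g(I) = 5 - I
206*g(18) - 397 = 206*(5 - 1*18) - 397 = 206*(5 - 18) - 397 = 206*(-13) - 397 = -2678 - 397 = -3075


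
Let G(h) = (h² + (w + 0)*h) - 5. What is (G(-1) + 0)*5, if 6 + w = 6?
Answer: -20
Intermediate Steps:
w = 0 (w = -6 + 6 = 0)
G(h) = -5 + h² (G(h) = (h² + (0 + 0)*h) - 5 = (h² + 0*h) - 5 = (h² + 0) - 5 = h² - 5 = -5 + h²)
(G(-1) + 0)*5 = ((-5 + (-1)²) + 0)*5 = ((-5 + 1) + 0)*5 = (-4 + 0)*5 = -4*5 = -20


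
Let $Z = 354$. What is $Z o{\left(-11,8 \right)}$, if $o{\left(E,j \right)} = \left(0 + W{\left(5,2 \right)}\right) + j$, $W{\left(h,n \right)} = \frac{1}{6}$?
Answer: $2891$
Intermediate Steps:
$W{\left(h,n \right)} = \frac{1}{6}$
$o{\left(E,j \right)} = \frac{1}{6} + j$ ($o{\left(E,j \right)} = \left(0 + \frac{1}{6}\right) + j = \frac{1}{6} + j$)
$Z o{\left(-11,8 \right)} = 354 \left(\frac{1}{6} + 8\right) = 354 \cdot \frac{49}{6} = 2891$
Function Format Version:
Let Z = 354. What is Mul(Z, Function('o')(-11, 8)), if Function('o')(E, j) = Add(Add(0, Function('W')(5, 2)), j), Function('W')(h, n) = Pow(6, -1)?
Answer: 2891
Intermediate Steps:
Function('W')(h, n) = Rational(1, 6)
Function('o')(E, j) = Add(Rational(1, 6), j) (Function('o')(E, j) = Add(Add(0, Rational(1, 6)), j) = Add(Rational(1, 6), j))
Mul(Z, Function('o')(-11, 8)) = Mul(354, Add(Rational(1, 6), 8)) = Mul(354, Rational(49, 6)) = 2891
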